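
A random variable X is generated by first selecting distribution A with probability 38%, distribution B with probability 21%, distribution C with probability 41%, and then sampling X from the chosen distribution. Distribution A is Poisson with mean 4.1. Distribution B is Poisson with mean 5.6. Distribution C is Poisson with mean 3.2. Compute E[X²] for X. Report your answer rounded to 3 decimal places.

For each component E[X²] = Var + (mean)², giving A: 20.91; B: 36.96; C: 13.44.
Overall E[X²] = 0.38·20.91 + 0.21·36.96 + 0.41·13.44 = 21.2178.

21.218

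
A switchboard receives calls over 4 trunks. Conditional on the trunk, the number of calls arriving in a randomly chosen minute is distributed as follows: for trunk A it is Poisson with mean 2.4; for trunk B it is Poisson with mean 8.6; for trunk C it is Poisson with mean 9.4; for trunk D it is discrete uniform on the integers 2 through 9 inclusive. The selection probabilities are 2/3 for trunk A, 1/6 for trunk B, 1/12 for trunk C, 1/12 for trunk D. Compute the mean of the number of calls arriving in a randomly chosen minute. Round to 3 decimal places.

Component means — A: 2.4; B: 8.6; C: 9.4; D: 5.5.
E[X] = 0.666667·2.4 + 0.166667·8.6 + 0.0833333·9.4 + 0.0833333·5.5 = 4.275.

4.275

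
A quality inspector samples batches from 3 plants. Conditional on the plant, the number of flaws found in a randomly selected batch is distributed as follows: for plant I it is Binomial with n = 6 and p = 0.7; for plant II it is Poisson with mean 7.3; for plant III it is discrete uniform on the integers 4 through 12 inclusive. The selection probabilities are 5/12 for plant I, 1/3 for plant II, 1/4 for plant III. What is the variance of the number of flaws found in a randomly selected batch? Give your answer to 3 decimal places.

7.505

Per component, I: μ=4.2, E[X²]=18.9; II: μ=7.3, E[X²]=60.59; III: μ=8, E[X²]=70.6667.
E[X] = 0.416667·4.2 + 0.333333·7.3 + 0.25·8 = 6.18333.
E[X²] = 0.416667·18.9 + 0.333333·60.59 + 0.25·70.6667 = 45.7383.
Var(X) = E[X²] − (E[X])² = 45.7383 − 38.2336 = 7.50472.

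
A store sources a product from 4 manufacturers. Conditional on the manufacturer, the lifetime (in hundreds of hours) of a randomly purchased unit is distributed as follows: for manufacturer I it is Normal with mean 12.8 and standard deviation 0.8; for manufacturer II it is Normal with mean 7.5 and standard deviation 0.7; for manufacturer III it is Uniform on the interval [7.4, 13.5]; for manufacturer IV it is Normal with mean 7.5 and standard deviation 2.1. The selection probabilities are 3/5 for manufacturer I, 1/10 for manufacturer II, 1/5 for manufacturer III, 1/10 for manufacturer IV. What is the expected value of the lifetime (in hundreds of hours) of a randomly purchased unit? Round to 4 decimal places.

Component means — I: 12.8; II: 7.5; III: 10.45; IV: 7.5.
E[X] = 0.6·12.8 + 0.1·7.5 + 0.2·10.45 + 0.1·7.5 = 11.27.

11.2700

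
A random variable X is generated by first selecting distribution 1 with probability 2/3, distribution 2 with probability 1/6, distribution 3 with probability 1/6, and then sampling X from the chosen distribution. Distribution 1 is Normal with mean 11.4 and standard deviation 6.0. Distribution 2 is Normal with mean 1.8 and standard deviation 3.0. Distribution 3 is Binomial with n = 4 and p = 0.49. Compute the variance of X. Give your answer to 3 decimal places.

Per component, 1: μ=11.4, E[X²]=165.96; 2: μ=1.8, E[X²]=12.24; 3: μ=1.96, E[X²]=4.8412.
E[X] = 0.666667·11.4 + 0.166667·1.8 + 0.166667·1.96 = 8.22667.
E[X²] = 0.666667·165.96 + 0.166667·12.24 + 0.166667·4.8412 = 113.487.
Var(X) = E[X²] − (E[X])² = 113.487 − 67.678 = 45.8088.

45.809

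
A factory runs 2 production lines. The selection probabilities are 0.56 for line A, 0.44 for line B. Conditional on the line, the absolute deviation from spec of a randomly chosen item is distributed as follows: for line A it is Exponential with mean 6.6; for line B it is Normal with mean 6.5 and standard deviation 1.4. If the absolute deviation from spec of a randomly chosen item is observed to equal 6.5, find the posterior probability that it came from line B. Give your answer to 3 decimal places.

Likelihoods f(6.5 | ·): A: 0.0565903; B: 0.284959.
Posterior ∝ prior × likelihood. Numerator for B: 0.44·0.284959 = 0.125382.
Normalizing constant: 0.56·0.0565903 + 0.44·0.284959 = 0.157072.
P(B | observation) = 0.125382 / 0.157072 = 0.798242.

0.798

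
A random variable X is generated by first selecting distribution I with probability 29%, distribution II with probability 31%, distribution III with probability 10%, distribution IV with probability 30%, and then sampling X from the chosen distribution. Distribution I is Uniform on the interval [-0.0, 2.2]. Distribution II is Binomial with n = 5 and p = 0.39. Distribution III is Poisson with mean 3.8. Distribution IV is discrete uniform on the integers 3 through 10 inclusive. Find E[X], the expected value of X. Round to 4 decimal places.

3.2535

Component means — I: 1.1; II: 1.95; III: 3.8; IV: 6.5.
E[X] = 0.29·1.1 + 0.31·1.95 + 0.1·3.8 + 0.3·6.5 = 3.2535.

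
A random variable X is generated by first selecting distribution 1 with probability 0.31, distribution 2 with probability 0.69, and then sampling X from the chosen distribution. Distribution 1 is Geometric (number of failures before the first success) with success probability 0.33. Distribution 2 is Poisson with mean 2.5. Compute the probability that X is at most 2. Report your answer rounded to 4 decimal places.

Conditional on each component, P(X ≤ 2): 1: 0.699237; 2: 0.543813.
By total probability, P(X ≤ 2) = 0.31·0.699237 + 0.69·0.543813 = 0.591995.

0.5920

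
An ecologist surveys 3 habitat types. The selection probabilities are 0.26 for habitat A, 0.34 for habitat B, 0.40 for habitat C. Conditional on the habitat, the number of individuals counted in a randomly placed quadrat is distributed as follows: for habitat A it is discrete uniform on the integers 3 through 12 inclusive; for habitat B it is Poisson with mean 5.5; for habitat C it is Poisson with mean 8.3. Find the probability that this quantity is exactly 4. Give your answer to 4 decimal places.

0.0986

Conditional on each habitat, P(X = 4): A: 0.1; B: 0.155819; C: 0.0491425.
By total probability, P(X = 4) = 0.26·0.1 + 0.34·0.155819 + 0.4·0.0491425 = 0.0986354.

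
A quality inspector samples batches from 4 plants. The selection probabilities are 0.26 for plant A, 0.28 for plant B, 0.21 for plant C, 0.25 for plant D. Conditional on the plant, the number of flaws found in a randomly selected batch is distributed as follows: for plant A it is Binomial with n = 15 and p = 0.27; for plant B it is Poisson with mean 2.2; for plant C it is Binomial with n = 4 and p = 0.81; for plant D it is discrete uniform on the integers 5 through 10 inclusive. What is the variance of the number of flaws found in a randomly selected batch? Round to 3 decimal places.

Per component, A: μ=4.05, E[X²]=19.359; B: μ=2.2, E[X²]=7.04; C: μ=3.24, E[X²]=11.1132; D: μ=7.5, E[X²]=59.1667.
E[X] = 0.26·4.05 + 0.28·2.2 + 0.21·3.24 + 0.25·7.5 = 4.2244.
E[X²] = 0.26·19.359 + 0.28·7.04 + 0.21·11.1132 + 0.25·59.1667 = 24.13.
Var(X) = E[X²] − (E[X])² = 24.13 − 17.8456 = 6.28442.

6.284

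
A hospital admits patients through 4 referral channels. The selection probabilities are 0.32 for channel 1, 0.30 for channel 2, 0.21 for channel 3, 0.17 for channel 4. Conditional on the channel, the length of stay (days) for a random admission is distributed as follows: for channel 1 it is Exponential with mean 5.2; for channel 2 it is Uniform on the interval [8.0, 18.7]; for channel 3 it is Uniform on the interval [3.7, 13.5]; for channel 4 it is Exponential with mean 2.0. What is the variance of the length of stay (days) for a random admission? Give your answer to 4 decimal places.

Per component, 1: μ=5.2, E[X²]=54.08; 2: μ=13.35, E[X²]=187.763; 3: μ=8.6, E[X²]=81.9633; 4: μ=2, E[X²]=8.
E[X] = 0.32·5.2 + 0.3·13.35 + 0.21·8.6 + 0.17·2 = 7.815.
E[X²] = 0.32·54.08 + 0.3·187.763 + 0.21·81.9633 + 0.17·8 = 92.2069.
Var(X) = E[X²] − (E[X])² = 92.2069 − 61.0742 = 31.1327.

31.1327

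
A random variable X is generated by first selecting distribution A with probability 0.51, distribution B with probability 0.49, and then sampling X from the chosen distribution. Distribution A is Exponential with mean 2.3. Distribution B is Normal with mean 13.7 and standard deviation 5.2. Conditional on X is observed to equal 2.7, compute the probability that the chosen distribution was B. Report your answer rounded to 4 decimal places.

Likelihoods f(2.7 | ·): A: 0.134415; B: 0.00818851.
Posterior ∝ prior × likelihood. Numerator for B: 0.49·0.00818851 = 0.00401237.
Normalizing constant: 0.51·0.134415 + 0.49·0.00818851 = 0.0725641.
P(B | observation) = 0.00401237 / 0.0725641 = 0.0552942.

0.0553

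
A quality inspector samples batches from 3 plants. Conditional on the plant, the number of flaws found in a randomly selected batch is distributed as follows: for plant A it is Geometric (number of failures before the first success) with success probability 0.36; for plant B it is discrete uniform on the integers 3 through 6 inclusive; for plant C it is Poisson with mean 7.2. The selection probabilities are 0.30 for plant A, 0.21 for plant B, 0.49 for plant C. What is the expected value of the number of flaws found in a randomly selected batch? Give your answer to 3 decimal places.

Component means — A: 1.77778; B: 4.5; C: 7.2.
E[X] = 0.3·1.77778 + 0.21·4.5 + 0.49·7.2 = 5.00633.

5.006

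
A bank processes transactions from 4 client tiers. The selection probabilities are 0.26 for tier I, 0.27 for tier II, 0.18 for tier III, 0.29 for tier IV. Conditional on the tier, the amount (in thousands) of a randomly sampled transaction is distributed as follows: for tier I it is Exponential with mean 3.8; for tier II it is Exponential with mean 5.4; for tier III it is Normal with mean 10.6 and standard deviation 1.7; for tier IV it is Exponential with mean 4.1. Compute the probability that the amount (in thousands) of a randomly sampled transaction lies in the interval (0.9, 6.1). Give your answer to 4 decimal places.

Conditional on each tier, P(0.9 < X < 6.1): I: 0.588279; II: 0.523329; III: 0.00405976; IV: 0.577042.
By total probability, P(0.9 < X < 6.1) = 0.26·0.588279 + 0.27·0.523329 + 0.18·0.00405976 + 0.29·0.577042 = 0.462324.

0.4623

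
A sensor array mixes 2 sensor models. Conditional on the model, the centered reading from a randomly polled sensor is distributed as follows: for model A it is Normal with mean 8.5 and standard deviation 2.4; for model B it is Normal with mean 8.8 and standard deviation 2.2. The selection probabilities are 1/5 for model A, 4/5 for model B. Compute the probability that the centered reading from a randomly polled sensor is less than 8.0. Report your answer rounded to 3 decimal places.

0.370

Conditional on each model, P(X < 8.0): A: 0.417484; B: 0.358065.
By total probability, P(X < 8.0) = 0.2·0.417484 + 0.8·0.358065 = 0.369949.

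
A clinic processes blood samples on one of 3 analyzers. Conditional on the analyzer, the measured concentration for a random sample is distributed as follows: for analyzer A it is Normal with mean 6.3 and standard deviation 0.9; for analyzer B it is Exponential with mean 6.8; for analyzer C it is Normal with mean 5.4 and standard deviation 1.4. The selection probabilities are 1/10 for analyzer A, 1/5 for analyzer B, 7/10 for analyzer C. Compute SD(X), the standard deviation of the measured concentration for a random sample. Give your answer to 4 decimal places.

3.3222

Per component, A: μ=6.3, E[X²]=40.5; B: μ=6.8, E[X²]=92.48; C: μ=5.4, E[X²]=31.12.
E[X] = 0.1·6.3 + 0.2·6.8 + 0.7·5.4 = 5.77.
E[X²] = 0.1·40.5 + 0.2·92.48 + 0.7·31.12 = 44.33.
Var(X) = E[X²] − (E[X])² = 44.33 − 33.2929 = 11.0371.
SD(X) = √11.0371 = 3.32221.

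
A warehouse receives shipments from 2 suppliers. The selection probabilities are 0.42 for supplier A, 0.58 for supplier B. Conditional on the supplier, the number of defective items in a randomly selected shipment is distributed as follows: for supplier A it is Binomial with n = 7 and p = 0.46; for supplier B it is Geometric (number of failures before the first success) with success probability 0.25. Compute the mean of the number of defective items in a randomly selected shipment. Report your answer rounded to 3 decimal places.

3.092

Component means — A: 3.22; B: 3.
E[X] = 0.42·3.22 + 0.58·3 = 3.0924.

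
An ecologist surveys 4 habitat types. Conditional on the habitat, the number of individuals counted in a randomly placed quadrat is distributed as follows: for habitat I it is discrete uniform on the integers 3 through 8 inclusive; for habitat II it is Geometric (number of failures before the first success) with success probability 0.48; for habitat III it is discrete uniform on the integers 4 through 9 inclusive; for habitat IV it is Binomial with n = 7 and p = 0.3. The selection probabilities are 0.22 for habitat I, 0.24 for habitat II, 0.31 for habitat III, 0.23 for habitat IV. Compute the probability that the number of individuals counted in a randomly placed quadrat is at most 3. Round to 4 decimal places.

0.4601

Conditional on each habitat, P(X ≤ 3): I: 0.166667; II: 0.926884; III: 0; IV: 0.873964.
By total probability, P(X ≤ 3) = 0.22·0.166667 + 0.24·0.926884 + 0.31·0 + 0.23·0.873964 = 0.460131.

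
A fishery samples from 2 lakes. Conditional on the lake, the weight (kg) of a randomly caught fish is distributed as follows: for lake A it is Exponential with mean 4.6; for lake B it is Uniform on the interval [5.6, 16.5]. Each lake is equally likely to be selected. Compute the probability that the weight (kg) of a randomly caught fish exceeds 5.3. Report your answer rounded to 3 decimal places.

0.658

Conditional on each lake, P(X > 5.3): A: 0.315949; B: 1.
By total probability, P(X > 5.3) = 0.5·0.315949 + 0.5·1 = 0.657975.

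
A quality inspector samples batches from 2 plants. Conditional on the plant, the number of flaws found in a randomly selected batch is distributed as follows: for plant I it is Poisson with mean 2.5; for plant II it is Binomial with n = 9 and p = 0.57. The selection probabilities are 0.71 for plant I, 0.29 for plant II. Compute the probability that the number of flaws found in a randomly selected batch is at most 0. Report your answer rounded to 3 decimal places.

Conditional on each plant, P(X ≤ 0): I: 0.082085; II: 0.000502593.
By total probability, P(X ≤ 0) = 0.71·0.082085 + 0.29·0.000502593 = 0.0584261.

0.058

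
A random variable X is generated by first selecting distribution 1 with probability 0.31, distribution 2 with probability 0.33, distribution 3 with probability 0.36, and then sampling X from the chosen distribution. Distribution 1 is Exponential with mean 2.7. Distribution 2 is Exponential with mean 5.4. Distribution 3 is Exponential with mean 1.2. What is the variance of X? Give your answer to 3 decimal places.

Per component, 1: μ=2.7, E[X²]=14.58; 2: μ=5.4, E[X²]=58.32; 3: μ=1.2, E[X²]=2.88.
E[X] = 0.31·2.7 + 0.33·5.4 + 0.36·1.2 = 3.051.
E[X²] = 0.31·14.58 + 0.33·58.32 + 0.36·2.88 = 24.8022.
Var(X) = E[X²] − (E[X])² = 24.8022 − 9.3086 = 15.4936.

15.494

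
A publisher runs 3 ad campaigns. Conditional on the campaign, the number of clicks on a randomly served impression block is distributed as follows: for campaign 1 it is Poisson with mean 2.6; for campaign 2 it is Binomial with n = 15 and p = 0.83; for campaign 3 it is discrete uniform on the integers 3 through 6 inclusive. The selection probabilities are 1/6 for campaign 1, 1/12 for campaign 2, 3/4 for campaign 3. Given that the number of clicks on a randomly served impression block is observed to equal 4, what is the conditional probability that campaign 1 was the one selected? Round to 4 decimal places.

0.1117

Likelihoods P(X=4 | ·): 1: 0.141422; 2: 2.22015e-06; 3: 0.25.
Posterior ∝ prior × likelihood. Numerator for 1: 0.166667·0.141422 = 0.0235703.
Normalizing constant: 0.166667·0.141422 + 0.0833333·2.22015e-06 + 0.75·0.25 = 0.21107.
P(1 | observation) = 0.0235703 / 0.21107 = 0.11167.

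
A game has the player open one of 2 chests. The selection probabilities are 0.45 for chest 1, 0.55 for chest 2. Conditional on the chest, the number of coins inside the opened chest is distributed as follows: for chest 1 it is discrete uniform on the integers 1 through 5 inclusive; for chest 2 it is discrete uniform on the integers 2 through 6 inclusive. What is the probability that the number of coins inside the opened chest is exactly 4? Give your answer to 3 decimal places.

Conditional on each chest, P(X = 4): 1: 0.2; 2: 0.2.
By total probability, P(X = 4) = 0.45·0.2 + 0.55·0.2 = 0.2.

0.200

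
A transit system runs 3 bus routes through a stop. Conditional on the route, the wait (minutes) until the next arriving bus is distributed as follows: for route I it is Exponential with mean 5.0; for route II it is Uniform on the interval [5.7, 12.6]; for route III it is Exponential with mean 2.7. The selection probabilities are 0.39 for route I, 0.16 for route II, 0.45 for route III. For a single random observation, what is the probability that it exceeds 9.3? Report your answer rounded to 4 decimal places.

Conditional on each route, P(X > 9.3): I: 0.155673; II: 0.478261; III: 0.0319225.
By total probability, P(X > 9.3) = 0.39·0.155673 + 0.16·0.478261 + 0.45·0.0319225 = 0.151599.

0.1516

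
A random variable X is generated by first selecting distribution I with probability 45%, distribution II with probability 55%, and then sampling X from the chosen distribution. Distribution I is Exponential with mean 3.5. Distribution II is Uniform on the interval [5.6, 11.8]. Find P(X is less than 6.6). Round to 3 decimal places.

0.470

Conditional on each component, P(X < 6.6): I: 0.848279; II: 0.16129.
By total probability, P(X < 6.6) = 0.45·0.848279 + 0.55·0.16129 = 0.470435.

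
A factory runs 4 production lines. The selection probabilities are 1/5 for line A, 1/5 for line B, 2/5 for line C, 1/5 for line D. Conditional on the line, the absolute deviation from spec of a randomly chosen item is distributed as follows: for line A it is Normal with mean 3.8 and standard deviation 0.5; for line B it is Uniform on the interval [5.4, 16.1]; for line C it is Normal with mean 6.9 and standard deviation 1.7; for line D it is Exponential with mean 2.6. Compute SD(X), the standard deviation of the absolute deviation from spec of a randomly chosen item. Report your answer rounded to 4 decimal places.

3.5421

Per component, A: μ=3.8, E[X²]=14.69; B: μ=10.75, E[X²]=125.103; C: μ=6.9, E[X²]=50.5; D: μ=2.6, E[X²]=13.52.
E[X] = 0.2·3.8 + 0.2·10.75 + 0.4·6.9 + 0.2·2.6 = 6.19.
E[X²] = 0.2·14.69 + 0.2·125.103 + 0.4·50.5 + 0.2·13.52 = 50.8627.
Var(X) = E[X²] − (E[X])² = 50.8627 − 38.3161 = 12.5466.
SD(X) = √12.5466 = 3.54211.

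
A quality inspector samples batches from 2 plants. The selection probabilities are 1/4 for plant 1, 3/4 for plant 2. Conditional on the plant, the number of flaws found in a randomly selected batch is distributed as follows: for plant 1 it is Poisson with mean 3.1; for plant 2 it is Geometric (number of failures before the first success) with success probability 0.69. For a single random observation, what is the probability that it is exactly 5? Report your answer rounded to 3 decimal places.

Conditional on each plant, P(X = 5): 1: 0.107477; 2: 0.00197541.
By total probability, P(X = 5) = 0.25·0.107477 + 0.75·0.00197541 = 0.0283507.

0.028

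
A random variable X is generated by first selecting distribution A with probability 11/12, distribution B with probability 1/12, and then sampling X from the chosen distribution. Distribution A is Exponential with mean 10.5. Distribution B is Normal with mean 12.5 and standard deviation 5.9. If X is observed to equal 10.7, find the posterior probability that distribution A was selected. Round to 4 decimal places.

0.8542

Likelihoods f(10.7 | ·): A: 0.0343751; B: 0.0645426.
Posterior ∝ prior × likelihood. Numerator for A: 0.916667·0.0343751 = 0.0315105.
Normalizing constant: 0.916667·0.0343751 + 0.0833333·0.0645426 = 0.0368891.
P(A | observation) = 0.0315105 / 0.0368891 = 0.854197.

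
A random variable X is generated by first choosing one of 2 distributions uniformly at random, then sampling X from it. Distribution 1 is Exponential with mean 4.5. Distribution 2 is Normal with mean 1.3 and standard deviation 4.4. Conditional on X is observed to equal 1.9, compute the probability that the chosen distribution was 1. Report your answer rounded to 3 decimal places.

0.619

Likelihoods f(1.9 | ·): 1: 0.145686; 2: 0.0898296.
Posterior ∝ prior × likelihood. Numerator for 1: 0.5·0.145686 = 0.0728431.
Normalizing constant: 0.5·0.145686 + 0.5·0.0898296 = 0.117758.
P(1 | observation) = 0.0728431 / 0.117758 = 0.618584.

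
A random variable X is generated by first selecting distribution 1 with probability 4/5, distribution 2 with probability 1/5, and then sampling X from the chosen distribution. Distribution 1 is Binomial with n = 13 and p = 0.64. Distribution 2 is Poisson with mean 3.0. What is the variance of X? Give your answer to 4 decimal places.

Per component, 1: μ=8.32, E[X²]=72.2176; 2: μ=3, E[X²]=12.
E[X] = 0.8·8.32 + 0.2·3 = 7.256.
E[X²] = 0.8·72.2176 + 0.2·12 = 60.1741.
Var(X) = E[X²] − (E[X])² = 60.1741 − 52.6495 = 7.52454.

7.5245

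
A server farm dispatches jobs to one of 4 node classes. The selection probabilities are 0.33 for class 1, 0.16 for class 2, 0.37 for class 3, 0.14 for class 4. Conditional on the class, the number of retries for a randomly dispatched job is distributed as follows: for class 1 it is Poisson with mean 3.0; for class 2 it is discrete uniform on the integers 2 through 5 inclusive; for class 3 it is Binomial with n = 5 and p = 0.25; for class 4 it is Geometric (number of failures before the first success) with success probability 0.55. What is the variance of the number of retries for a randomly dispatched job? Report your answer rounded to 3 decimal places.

Per component, 1: μ=3, E[X²]=12; 2: μ=3.5, E[X²]=13.5; 3: μ=1.25, E[X²]=2.5; 4: μ=0.818182, E[X²]=2.15702.
E[X] = 0.33·3 + 0.16·3.5 + 0.37·1.25 + 0.14·0.818182 = 2.12705.
E[X²] = 0.33·12 + 0.16·13.5 + 0.37·2.5 + 0.14·2.15702 = 7.34698.
Var(X) = E[X²] − (E[X])² = 7.34698 − 4.52432 = 2.82266.

2.823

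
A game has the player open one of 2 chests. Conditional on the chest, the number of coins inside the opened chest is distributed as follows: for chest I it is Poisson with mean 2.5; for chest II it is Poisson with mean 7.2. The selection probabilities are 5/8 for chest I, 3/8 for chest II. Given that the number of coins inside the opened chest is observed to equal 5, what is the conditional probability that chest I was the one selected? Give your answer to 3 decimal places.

0.480

Likelihoods P(X=5 | ·): I: 0.0668009; II: 0.120382.
Posterior ∝ prior × likelihood. Numerator for I: 0.625·0.0668009 = 0.0417506.
Normalizing constant: 0.625·0.0668009 + 0.375·0.120382 = 0.0868938.
P(I | observation) = 0.0417506 / 0.0868938 = 0.480478.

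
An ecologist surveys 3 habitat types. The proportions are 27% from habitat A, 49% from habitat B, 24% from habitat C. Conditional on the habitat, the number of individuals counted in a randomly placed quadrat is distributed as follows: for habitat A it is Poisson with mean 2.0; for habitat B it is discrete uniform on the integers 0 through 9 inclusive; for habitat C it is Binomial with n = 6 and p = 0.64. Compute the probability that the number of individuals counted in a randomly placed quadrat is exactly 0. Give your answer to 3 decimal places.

0.086

Conditional on each habitat, P(X = 0): A: 0.135335; B: 0.1; C: 0.00217678.
By total probability, P(X = 0) = 0.27·0.135335 + 0.49·0.1 + 0.24·0.00217678 = 0.086063.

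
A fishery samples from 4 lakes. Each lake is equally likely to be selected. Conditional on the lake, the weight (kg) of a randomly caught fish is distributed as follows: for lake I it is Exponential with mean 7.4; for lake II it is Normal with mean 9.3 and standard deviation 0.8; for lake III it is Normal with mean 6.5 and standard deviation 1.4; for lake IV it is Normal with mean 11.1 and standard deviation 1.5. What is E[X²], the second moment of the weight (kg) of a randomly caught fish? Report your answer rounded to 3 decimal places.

91.580

For each component E[X²] = Var + (mean)², giving I: 109.52; II: 87.13; III: 44.21; IV: 125.46.
Overall E[X²] = 0.25·109.52 + 0.25·87.13 + 0.25·44.21 + 0.25·125.46 = 91.58.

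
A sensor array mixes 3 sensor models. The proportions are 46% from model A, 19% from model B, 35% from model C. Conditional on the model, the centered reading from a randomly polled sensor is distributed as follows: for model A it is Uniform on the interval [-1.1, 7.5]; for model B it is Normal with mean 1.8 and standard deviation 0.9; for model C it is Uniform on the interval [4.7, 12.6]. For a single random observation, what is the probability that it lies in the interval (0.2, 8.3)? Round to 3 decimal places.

0.733

Conditional on each model, P(0.2 < X < 8.3): A: 0.848837; B: 0.96228; C: 0.455696.
By total probability, P(0.2 < X < 8.3) = 0.46·0.848837 + 0.19·0.96228 + 0.35·0.455696 = 0.732792.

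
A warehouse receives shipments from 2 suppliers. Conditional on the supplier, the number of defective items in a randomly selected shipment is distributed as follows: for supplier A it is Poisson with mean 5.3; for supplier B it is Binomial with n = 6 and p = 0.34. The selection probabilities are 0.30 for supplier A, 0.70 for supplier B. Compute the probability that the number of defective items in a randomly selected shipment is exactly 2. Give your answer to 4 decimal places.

Conditional on each supplier, P(X = 2): A: 0.0701069; B: 0.329022.
By total probability, P(X = 2) = 0.3·0.0701069 + 0.7·0.329022 = 0.251347.

0.2513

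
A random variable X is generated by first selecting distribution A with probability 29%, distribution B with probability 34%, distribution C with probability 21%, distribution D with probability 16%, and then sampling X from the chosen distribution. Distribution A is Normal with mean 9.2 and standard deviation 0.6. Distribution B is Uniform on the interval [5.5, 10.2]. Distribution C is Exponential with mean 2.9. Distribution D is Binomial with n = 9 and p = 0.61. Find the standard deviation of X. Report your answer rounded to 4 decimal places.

2.8900

Per component, A: μ=9.2, E[X²]=85; B: μ=7.85, E[X²]=63.4633; C: μ=2.9, E[X²]=16.82; D: μ=5.49, E[X²]=32.2812.
E[X] = 0.29·9.2 + 0.34·7.85 + 0.21·2.9 + 0.16·5.49 = 6.8244.
E[X²] = 0.29·85 + 0.34·63.4633 + 0.21·16.82 + 0.16·32.2812 = 54.9247.
Var(X) = E[X²] − (E[X])² = 54.9247 − 46.5724 = 8.35229.
SD(X) = √8.35229 = 2.89003.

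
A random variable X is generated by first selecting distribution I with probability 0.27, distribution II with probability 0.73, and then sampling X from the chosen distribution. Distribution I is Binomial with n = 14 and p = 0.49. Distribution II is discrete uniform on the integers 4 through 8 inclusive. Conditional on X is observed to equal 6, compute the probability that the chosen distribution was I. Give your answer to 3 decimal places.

Likelihoods P(X=6 | ·): I: 0.190236; II: 0.2.
Posterior ∝ prior × likelihood. Numerator for I: 0.27·0.190236 = 0.0513638.
Normalizing constant: 0.27·0.190236 + 0.73·0.2 = 0.197364.
P(I | observation) = 0.0513638 / 0.197364 = 0.260249.

0.260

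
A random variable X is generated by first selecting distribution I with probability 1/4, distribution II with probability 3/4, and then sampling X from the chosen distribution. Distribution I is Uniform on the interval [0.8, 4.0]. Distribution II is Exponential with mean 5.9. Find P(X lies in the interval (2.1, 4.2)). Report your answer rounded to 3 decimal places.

Conditional on each component, P(2.1 < X < 4.2): I: 0.59375; II: 0.209792.
By total probability, P(2.1 < X < 4.2) = 0.25·0.59375 + 0.75·0.209792 = 0.305781.

0.306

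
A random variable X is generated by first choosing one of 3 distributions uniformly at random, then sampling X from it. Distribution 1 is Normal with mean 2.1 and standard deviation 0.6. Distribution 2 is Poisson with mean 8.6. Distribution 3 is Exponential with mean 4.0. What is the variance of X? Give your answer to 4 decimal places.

15.7667

Per component, 1: μ=2.1, E[X²]=4.77; 2: μ=8.6, E[X²]=82.56; 3: μ=4, E[X²]=32.
E[X] = 0.333333·2.1 + 0.333333·8.6 + 0.333333·4 = 4.9.
E[X²] = 0.333333·4.77 + 0.333333·82.56 + 0.333333·32 = 39.7767.
Var(X) = E[X²] − (E[X])² = 39.7767 − 24.01 = 15.7667.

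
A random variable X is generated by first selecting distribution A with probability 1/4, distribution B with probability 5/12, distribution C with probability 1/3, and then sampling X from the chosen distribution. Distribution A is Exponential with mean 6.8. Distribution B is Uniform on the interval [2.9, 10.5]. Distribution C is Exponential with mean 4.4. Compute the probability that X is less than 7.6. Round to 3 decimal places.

Conditional on each component, P(X < 7.6): A: 0.672952; B: 0.618421; C: 0.822231.
By total probability, P(X < 7.6) = 0.25·0.672952 + 0.416667·0.618421 + 0.333333·0.822231 = 0.69999.

0.700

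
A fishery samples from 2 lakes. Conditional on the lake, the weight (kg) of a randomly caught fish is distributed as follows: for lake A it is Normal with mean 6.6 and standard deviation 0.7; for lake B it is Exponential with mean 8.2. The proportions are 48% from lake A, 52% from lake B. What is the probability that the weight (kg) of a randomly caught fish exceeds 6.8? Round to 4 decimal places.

Conditional on each lake, P(X > 6.8): A: 0.387548; B: 0.436368.
By total probability, P(X > 6.8) = 0.48·0.387548 + 0.52·0.436368 = 0.412935.

0.4129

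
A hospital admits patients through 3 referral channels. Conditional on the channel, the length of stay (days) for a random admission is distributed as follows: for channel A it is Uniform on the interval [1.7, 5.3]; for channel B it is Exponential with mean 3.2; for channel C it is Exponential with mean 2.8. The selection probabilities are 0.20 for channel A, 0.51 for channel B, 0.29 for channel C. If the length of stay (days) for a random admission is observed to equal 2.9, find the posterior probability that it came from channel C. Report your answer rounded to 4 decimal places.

0.2346

Likelihoods f(2.9 | ·): A: 0.277778; B: 0.126261; C: 0.126776.
Posterior ∝ prior × likelihood. Numerator for C: 0.29·0.126776 = 0.036765.
Normalizing constant: 0.2·0.277778 + 0.51·0.126261 + 0.29·0.126776 = 0.156714.
P(C | observation) = 0.036765 / 0.156714 = 0.2346.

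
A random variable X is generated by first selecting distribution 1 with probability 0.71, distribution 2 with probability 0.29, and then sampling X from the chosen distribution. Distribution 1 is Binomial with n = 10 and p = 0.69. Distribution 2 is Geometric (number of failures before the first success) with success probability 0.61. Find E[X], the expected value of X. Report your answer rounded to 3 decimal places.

5.084

Component means — 1: 6.9; 2: 0.639344.
E[X] = 0.71·6.9 + 0.29·0.639344 = 5.08441.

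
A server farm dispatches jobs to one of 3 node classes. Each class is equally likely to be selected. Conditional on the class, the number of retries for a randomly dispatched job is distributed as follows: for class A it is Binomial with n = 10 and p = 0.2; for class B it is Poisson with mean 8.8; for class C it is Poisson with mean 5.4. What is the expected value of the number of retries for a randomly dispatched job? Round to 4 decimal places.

5.4000

Component means — A: 2; B: 8.8; C: 5.4.
E[X] = 0.333333·2 + 0.333333·8.8 + 0.333333·5.4 = 5.4.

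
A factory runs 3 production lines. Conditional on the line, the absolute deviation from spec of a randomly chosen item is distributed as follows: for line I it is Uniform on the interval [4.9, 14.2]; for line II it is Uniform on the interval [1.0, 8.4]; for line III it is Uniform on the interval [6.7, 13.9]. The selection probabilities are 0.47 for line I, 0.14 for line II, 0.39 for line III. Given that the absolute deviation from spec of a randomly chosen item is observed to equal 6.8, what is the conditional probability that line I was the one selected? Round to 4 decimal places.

Likelihoods f(6.8 | ·): I: 0.107527; II: 0.135135; III: 0.138889.
Posterior ∝ prior × likelihood. Numerator for I: 0.47·0.107527 = 0.0505376.
Normalizing constant: 0.47·0.107527 + 0.14·0.135135 + 0.39·0.138889 = 0.123623.
P(I | observation) = 0.0505376 / 0.123623 = 0.408804.

0.4088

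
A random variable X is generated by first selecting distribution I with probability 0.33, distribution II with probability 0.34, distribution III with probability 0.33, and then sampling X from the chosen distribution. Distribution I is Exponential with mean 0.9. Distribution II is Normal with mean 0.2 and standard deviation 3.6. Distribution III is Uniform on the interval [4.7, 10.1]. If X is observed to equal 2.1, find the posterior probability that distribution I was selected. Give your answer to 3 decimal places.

0.520

Likelihoods f(2.1 | ·): I: 0.107747; II: 0.0964098; III: 0.
Posterior ∝ prior × likelihood. Numerator for I: 0.33·0.107747 = 0.0355564.
Normalizing constant: 0.33·0.107747 + 0.34·0.0964098 + 0.33·0 = 0.0683357.
P(I | observation) = 0.0355564 / 0.0683357 = 0.520319.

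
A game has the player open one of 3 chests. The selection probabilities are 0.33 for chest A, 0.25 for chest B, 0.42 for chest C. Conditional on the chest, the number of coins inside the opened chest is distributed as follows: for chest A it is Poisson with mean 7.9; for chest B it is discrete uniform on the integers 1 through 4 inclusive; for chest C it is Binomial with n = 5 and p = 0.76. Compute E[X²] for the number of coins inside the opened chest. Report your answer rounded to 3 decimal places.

31.525

For each component E[X²] = Var + (mean)², giving A: 70.31; B: 7.5; C: 15.352.
Overall E[X²] = 0.33·70.31 + 0.25·7.5 + 0.42·15.352 = 31.5251.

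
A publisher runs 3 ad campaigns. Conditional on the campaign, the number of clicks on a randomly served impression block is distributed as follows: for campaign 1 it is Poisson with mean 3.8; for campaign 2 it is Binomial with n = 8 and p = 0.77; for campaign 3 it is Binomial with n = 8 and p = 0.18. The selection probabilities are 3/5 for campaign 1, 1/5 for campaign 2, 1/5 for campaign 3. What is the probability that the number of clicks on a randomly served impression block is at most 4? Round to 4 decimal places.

0.6170

Conditional on each campaign, P(X ≤ 4): 1: 0.667844; 2: 0.087991; 3: 0.993484.
By total probability, P(X ≤ 4) = 0.6·0.667844 + 0.2·0.087991 + 0.2·0.993484 = 0.617001.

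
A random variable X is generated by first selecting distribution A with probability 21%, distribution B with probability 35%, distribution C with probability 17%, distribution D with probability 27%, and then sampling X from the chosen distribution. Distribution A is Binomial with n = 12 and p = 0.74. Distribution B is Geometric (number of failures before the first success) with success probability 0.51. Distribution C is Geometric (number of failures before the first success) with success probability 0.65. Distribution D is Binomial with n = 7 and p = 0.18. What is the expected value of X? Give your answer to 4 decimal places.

2.6328

Component means — A: 8.88; B: 0.960784; C: 0.538462; D: 1.26.
E[X] = 0.21·8.88 + 0.35·0.960784 + 0.17·0.538462 + 0.27·1.26 = 2.63281.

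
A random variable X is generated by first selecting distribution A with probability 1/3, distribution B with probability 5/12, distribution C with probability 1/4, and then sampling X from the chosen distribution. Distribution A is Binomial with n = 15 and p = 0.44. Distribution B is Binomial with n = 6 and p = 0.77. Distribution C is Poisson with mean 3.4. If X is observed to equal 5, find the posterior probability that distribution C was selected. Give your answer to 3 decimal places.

0.133

Likelihoods P(X=5 | ·): A: 0.15021; B: 0.373536; C: 0.126361.
Posterior ∝ prior × likelihood. Numerator for C: 0.25·0.126361 = 0.0315902.
Normalizing constant: 0.333333·0.15021 + 0.416667·0.373536 + 0.25·0.126361 = 0.2373.
P(C | observation) = 0.0315902 / 0.2373 = 0.133123.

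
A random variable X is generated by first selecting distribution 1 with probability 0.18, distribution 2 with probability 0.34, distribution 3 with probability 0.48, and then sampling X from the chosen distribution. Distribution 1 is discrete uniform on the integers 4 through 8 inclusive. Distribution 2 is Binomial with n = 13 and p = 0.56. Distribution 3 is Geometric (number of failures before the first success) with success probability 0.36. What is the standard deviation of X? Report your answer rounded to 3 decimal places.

Per component, 1: μ=6, E[X²]=38; 2: μ=7.28, E[X²]=56.2016; 3: μ=1.77778, E[X²]=8.09877.
E[X] = 0.18·6 + 0.34·7.28 + 0.48·1.77778 = 4.40853.
E[X²] = 0.18·38 + 0.34·56.2016 + 0.48·8.09877 = 29.836.
Var(X) = E[X²] − (E[X])² = 29.836 − 19.4352 = 10.4008.
SD(X) = √10.4008 = 3.22502.

3.225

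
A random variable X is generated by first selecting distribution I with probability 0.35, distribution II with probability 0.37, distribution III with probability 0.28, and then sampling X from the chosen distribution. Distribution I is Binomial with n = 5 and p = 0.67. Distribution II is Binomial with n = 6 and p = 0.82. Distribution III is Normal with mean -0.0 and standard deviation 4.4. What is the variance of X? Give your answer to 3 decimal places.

Per component, I: μ=3.35, E[X²]=12.328; II: μ=4.92, E[X²]=25.092; III: μ=-0, E[X²]=19.36.
E[X] = 0.35·3.35 + 0.37·4.92 + 0.28·-0 = 2.9929.
E[X²] = 0.35·12.328 + 0.37·25.092 + 0.28·19.36 = 19.0196.
Var(X) = E[X²] − (E[X])² = 19.0196 − 8.95745 = 10.0622.

10.062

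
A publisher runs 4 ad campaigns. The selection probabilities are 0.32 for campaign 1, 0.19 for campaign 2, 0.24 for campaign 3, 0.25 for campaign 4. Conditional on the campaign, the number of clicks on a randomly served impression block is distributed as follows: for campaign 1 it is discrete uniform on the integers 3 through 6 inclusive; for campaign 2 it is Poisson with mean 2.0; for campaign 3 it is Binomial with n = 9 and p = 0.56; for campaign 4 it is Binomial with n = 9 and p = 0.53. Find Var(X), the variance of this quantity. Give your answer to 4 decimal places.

Per component, 1: μ=4.5, E[X²]=21.5; 2: μ=2, E[X²]=6; 3: μ=5.04, E[X²]=27.6192; 4: μ=4.77, E[X²]=24.9948.
E[X] = 0.32·4.5 + 0.19·2 + 0.24·5.04 + 0.25·4.77 = 4.2221.
E[X²] = 0.32·21.5 + 0.19·6 + 0.24·27.6192 + 0.25·24.9948 = 20.8973.
Var(X) = E[X²] − (E[X])² = 20.8973 − 17.8261 = 3.07118.

3.0712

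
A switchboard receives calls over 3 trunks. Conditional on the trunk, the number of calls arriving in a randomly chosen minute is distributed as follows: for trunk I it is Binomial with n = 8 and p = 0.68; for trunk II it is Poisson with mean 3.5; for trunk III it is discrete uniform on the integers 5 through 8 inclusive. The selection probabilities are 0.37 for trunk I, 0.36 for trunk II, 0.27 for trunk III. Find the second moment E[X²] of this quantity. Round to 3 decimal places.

29.009

For each component E[X²] = Var + (mean)², giving I: 31.3344; II: 15.75; III: 43.5.
Overall E[X²] = 0.37·31.3344 + 0.36·15.75 + 0.27·43.5 = 29.0087.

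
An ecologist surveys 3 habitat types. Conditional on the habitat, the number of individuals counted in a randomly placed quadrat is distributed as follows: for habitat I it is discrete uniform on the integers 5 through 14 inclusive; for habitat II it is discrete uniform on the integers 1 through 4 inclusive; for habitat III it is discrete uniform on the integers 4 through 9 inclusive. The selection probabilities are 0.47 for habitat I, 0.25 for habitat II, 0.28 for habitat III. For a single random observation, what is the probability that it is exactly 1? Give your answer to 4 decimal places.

0.0625

Conditional on each habitat, P(X = 1): I: 0; II: 0.25; III: 0.
By total probability, P(X = 1) = 0.47·0 + 0.25·0.25 + 0.28·0 = 0.0625.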